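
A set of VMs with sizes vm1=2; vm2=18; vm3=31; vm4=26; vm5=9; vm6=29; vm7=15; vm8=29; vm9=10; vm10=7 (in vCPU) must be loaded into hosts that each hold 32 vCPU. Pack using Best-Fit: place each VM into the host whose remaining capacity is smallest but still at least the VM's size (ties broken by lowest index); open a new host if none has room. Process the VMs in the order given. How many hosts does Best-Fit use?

Put vm1 (2 vCPU) in host 1; 30 vCPU remain.
Put vm2 (18 vCPU) in host 1; 12 vCPU remain.
Put vm3 (31 vCPU) in host 2; 1 vCPU remain.
Put vm4 (26 vCPU) in host 3; 6 vCPU remain.
Put vm5 (9 vCPU) in host 1; 3 vCPU remain.
Put vm6 (29 vCPU) in host 4; 3 vCPU remain.
Put vm7 (15 vCPU) in host 5; 17 vCPU remain.
Put vm8 (29 vCPU) in host 6; 3 vCPU remain.
Put vm9 (10 vCPU) in host 5; 7 vCPU remain.
Put vm10 (7 vCPU) in host 5; 0 vCPU remain.

6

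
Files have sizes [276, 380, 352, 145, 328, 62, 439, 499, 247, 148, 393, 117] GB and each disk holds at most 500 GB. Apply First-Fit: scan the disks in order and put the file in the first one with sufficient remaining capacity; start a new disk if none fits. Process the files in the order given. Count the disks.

8

Put 276 GB in disk 1; 224 GB remain.
Put 380 GB in disk 2; 120 GB remain.
Put 352 GB in disk 3; 148 GB remain.
Put 145 GB in disk 1; 79 GB remain.
Put 328 GB in disk 4; 172 GB remain.
Put 62 GB in disk 1; 17 GB remain.
Put 439 GB in disk 5; 61 GB remain.
Put 499 GB in disk 6; 1 GB remain.
Put 247 GB in disk 7; 253 GB remain.
Put 148 GB in disk 3; 0 GB remain.
Put 393 GB in disk 8; 107 GB remain.
Put 117 GB in disk 2; 3 GB remain.
Final disks: [276,145,62] [380,117] [352,148] [328] [439] [499] [247] [393].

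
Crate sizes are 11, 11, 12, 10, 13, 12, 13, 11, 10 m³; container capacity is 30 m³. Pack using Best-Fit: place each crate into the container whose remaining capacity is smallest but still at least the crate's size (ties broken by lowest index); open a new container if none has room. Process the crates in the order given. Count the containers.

5 containers

container 1: place 11 m³, 19 m³ left
container 1: place 11 m³, 8 m³ left
container 2: place 12 m³, 18 m³ left
container 2: place 10 m³, 8 m³ left
container 3: place 13 m³, 17 m³ left
container 3: place 12 m³, 5 m³ left
container 4: place 13 m³, 17 m³ left
container 4: place 11 m³, 6 m³ left
container 5: place 10 m³, 20 m³ left
Final containers: [11,11] [12,10] [13,12] [13,11] [10].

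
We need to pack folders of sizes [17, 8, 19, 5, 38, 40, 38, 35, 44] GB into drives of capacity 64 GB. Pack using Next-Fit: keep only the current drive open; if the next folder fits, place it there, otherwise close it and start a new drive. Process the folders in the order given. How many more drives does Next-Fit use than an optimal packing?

Next-Fit: [17,8,19,5] [38] [40] [38] [35] [44] → 6 drives.
5 folders exceed 32 GB (half the capacity), and no two of those can share a drive, so at least 5 drives are needed.
An optimal packing achieves that bound: [44,19] [40,17,5] [38,8] [38] [35] → 5 drives.
Excess: 6 − 5 = 1.

1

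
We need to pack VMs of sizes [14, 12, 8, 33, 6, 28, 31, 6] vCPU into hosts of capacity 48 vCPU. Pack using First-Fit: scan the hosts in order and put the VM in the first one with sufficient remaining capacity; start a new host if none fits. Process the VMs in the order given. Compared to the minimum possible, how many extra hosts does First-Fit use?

1

First-Fit: [14,12,8,6,6] [33] [28] [31] → 4 hosts.
Total size 138 vCPU; any packing needs at least ⌈138/48⌉ = 3 hosts.
An optimal packing achieves that bound: [33,14] [31,12] [28,8,6,6] → 3 hosts.
Excess: 4 − 3 = 1.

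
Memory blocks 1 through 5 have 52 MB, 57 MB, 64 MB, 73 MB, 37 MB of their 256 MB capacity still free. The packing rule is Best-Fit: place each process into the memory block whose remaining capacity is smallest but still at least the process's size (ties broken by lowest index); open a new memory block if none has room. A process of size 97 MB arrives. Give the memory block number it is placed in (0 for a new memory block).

0

No memory block has ≥ 97 MB free, so a new memory block is opened.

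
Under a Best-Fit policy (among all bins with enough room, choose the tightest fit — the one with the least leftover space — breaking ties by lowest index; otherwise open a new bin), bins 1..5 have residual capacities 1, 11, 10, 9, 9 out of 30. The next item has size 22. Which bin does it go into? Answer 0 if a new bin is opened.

No bin has ≥ 22 free, so a new bin is opened.

0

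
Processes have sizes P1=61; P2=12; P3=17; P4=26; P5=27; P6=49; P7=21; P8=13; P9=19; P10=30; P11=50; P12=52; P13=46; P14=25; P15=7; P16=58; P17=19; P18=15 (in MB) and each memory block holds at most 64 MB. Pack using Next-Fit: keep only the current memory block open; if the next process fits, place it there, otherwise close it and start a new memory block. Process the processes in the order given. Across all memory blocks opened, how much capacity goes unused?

221

P1 (61 MB) → memory block 1 (remaining 3 MB)
P2 (12 MB) → memory block 2 (remaining 52 MB)
P3 (17 MB) → memory block 2 (remaining 35 MB)
P4 (26 MB) → memory block 2 (remaining 9 MB)
P5 (27 MB) → memory block 3 (remaining 37 MB)
P6 (49 MB) → memory block 4 (remaining 15 MB)
P7 (21 MB) → memory block 5 (remaining 43 MB)
P8 (13 MB) → memory block 5 (remaining 30 MB)
P9 (19 MB) → memory block 5 (remaining 11 MB)
P10 (30 MB) → memory block 6 (remaining 34 MB)
P11 (50 MB) → memory block 7 (remaining 14 MB)
P12 (52 MB) → memory block 8 (remaining 12 MB)
P13 (46 MB) → memory block 9 (remaining 18 MB)
P14 (25 MB) → memory block 10 (remaining 39 MB)
P15 (7 MB) → memory block 10 (remaining 32 MB)
P16 (58 MB) → memory block 11 (remaining 6 MB)
P17 (19 MB) → memory block 12 (remaining 45 MB)
P18 (15 MB) → memory block 12 (remaining 30 MB)
12 memory blocks × 64 MB = 768 MB; used 547 MB; unused 221 MB.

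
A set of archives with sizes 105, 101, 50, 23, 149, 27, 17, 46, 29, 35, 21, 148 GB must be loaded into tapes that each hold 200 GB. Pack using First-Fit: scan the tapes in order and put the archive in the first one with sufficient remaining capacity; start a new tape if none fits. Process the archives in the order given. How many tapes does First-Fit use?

Put 105 GB in tape 1; 95 GB remain.
Put 101 GB in tape 2; 99 GB remain.
Put 50 GB in tape 1; 45 GB remain.
Put 23 GB in tape 1; 22 GB remain.
Put 149 GB in tape 3; 51 GB remain.
Put 27 GB in tape 2; 72 GB remain.
Put 17 GB in tape 1; 5 GB remain.
Put 46 GB in tape 2; 26 GB remain.
Put 29 GB in tape 3; 22 GB remain.
Put 35 GB in tape 4; 165 GB remain.
Put 21 GB in tape 2; 5 GB remain.
Put 148 GB in tape 4; 17 GB remain.

4 tapes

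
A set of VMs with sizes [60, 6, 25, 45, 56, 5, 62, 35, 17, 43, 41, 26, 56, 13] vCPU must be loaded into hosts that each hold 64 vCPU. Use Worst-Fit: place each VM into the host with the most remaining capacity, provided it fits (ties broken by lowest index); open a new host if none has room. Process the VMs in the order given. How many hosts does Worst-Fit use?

9 hosts

Put 60 vCPU in host 1; 4 vCPU remain.
Put 6 vCPU in host 2; 58 vCPU remain.
Put 25 vCPU in host 2; 33 vCPU remain.
Put 45 vCPU in host 3; 19 vCPU remain.
Put 56 vCPU in host 4; 8 vCPU remain.
Put 5 vCPU in host 2; 28 vCPU remain.
Put 62 vCPU in host 5; 2 vCPU remain.
Put 35 vCPU in host 6; 29 vCPU remain.
Put 17 vCPU in host 6; 12 vCPU remain.
Put 43 vCPU in host 7; 21 vCPU remain.
Put 41 vCPU in host 8; 23 vCPU remain.
Put 26 vCPU in host 2; 2 vCPU remain.
Put 56 vCPU in host 9; 8 vCPU remain.
Put 13 vCPU in host 8; 10 vCPU remain.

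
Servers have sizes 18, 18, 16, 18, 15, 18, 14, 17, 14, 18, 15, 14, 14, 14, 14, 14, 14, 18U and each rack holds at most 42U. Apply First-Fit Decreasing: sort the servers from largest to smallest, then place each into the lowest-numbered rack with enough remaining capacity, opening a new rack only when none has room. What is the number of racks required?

Sorted descending: 18, 18, 18, 18, 18, 18, 17, 16, 15, 15, 14, 14, 14, 14, 14, 14, 14, 14.
18U → rack 1 (remaining 24U)
18U → rack 1 (remaining 6U)
18U → rack 2 (remaining 24U)
18U → rack 2 (remaining 6U)
18U → rack 3 (remaining 24U)
18U → rack 3 (remaining 6U)
17U → rack 4 (remaining 25U)
16U → rack 4 (remaining 9U)
15U → rack 5 (remaining 27U)
15U → rack 5 (remaining 12U)
14U → rack 6 (remaining 28U)
14U → rack 6 (remaining 14U)
14U → rack 6 (remaining 0U)
14U → rack 7 (remaining 28U)
14U → rack 7 (remaining 14U)
14U → rack 7 (remaining 0U)
14U → rack 8 (remaining 28U)
14U → rack 8 (remaining 14U)
Final racks: [18,18] [18,18] [18,18] [17,16] [15,15] [14,14,14] [14,14,14] [14,14].

8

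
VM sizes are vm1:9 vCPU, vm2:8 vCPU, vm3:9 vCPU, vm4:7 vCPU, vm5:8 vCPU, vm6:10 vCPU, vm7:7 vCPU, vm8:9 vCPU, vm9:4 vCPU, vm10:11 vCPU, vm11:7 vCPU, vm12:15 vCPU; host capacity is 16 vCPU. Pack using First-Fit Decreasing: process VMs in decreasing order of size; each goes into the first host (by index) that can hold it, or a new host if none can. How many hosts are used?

Sorted descending: 15, 11, 10, 9, 9, 9, 8, 8, 7, 7, 7, 4.
15 vCPU → host 1 (remaining 1 vCPU)
11 vCPU → host 2 (remaining 5 vCPU)
10 vCPU → host 3 (remaining 6 vCPU)
9 vCPU → host 4 (remaining 7 vCPU)
9 vCPU → host 5 (remaining 7 vCPU)
9 vCPU → host 6 (remaining 7 vCPU)
8 vCPU → host 7 (remaining 8 vCPU)
8 vCPU → host 7 (remaining 0 vCPU)
7 vCPU → host 4 (remaining 0 vCPU)
7 vCPU → host 5 (remaining 0 vCPU)
7 vCPU → host 6 (remaining 0 vCPU)
4 vCPU → host 2 (remaining 1 vCPU)

7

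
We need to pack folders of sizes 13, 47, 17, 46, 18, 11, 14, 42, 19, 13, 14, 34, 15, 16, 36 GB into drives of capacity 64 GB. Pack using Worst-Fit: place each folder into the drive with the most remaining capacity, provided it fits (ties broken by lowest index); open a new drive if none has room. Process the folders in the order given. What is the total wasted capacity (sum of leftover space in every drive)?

Put 13 GB in drive 1; 51 GB remain.
Put 47 GB in drive 1; 4 GB remain.
Put 17 GB in drive 2; 47 GB remain.
Put 46 GB in drive 2; 1 GB remain.
Put 18 GB in drive 3; 46 GB remain.
Put 11 GB in drive 3; 35 GB remain.
Put 14 GB in drive 3; 21 GB remain.
Put 42 GB in drive 4; 22 GB remain.
Put 19 GB in drive 4; 3 GB remain.
Put 13 GB in drive 3; 8 GB remain.
Put 14 GB in drive 5; 50 GB remain.
Put 34 GB in drive 5; 16 GB remain.
Put 15 GB in drive 5; 1 GB remain.
Put 16 GB in drive 6; 48 GB remain.
Put 36 GB in drive 6; 12 GB remain.
6 drives × 64 GB = 384 GB; used 355 GB; unused 29 GB.

29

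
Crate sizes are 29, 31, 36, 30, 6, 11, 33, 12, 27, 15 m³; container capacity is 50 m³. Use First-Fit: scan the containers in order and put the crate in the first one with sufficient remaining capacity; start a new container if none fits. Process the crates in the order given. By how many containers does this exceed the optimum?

0

First-Fit: [29,6,11] [31,12] [36] [30,15] [33] [27] → 6 containers.
6 crates exceed 25 m³ (half the capacity), and no two of those can share a container, so at least 6 containers are needed.
So 6 is already optimal.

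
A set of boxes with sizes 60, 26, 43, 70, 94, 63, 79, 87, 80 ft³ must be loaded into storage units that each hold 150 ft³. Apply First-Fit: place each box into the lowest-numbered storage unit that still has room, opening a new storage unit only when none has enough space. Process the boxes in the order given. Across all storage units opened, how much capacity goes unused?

storage unit 1: place 60 ft³, 90 ft³ left
storage unit 1: place 26 ft³, 64 ft³ left
storage unit 1: place 43 ft³, 21 ft³ left
storage unit 2: place 70 ft³, 80 ft³ left
storage unit 3: place 94 ft³, 56 ft³ left
storage unit 2: place 63 ft³, 17 ft³ left
storage unit 4: place 79 ft³, 71 ft³ left
storage unit 5: place 87 ft³, 63 ft³ left
storage unit 6: place 80 ft³, 70 ft³ left
6 storage units × 150 ft³ = 900 ft³; used 602 ft³; unused 298 ft³.

298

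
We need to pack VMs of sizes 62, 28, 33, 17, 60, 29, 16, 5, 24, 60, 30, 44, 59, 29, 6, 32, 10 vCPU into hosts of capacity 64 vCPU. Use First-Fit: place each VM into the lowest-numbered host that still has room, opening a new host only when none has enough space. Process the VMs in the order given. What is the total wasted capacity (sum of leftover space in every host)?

32

Put 62 vCPU in host 1; 2 vCPU remain.
Put 28 vCPU in host 2; 36 vCPU remain.
Put 33 vCPU in host 2; 3 vCPU remain.
Put 17 vCPU in host 3; 47 vCPU remain.
Put 60 vCPU in host 4; 4 vCPU remain.
Put 29 vCPU in host 3; 18 vCPU remain.
Put 16 vCPU in host 3; 2 vCPU remain.
Put 5 vCPU in host 5; 59 vCPU remain.
Put 24 vCPU in host 5; 35 vCPU remain.
Put 60 vCPU in host 6; 4 vCPU remain.
Put 30 vCPU in host 5; 5 vCPU remain.
Put 44 vCPU in host 7; 20 vCPU remain.
Put 59 vCPU in host 8; 5 vCPU remain.
Put 29 vCPU in host 9; 35 vCPU remain.
Put 6 vCPU in host 7; 14 vCPU remain.
Put 32 vCPU in host 9; 3 vCPU remain.
Put 10 vCPU in host 7; 4 vCPU remain.
9 hosts × 64 vCPU = 576 vCPU; used 544 vCPU; unused 32 vCPU.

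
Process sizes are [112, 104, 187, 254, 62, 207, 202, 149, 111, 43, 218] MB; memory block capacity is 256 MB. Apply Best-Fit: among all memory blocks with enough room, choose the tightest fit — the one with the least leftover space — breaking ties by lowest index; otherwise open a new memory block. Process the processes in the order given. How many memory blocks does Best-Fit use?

8

112 MB → memory block 1 (remaining 144 MB)
104 MB → memory block 1 (remaining 40 MB)
187 MB → memory block 2 (remaining 69 MB)
254 MB → memory block 3 (remaining 2 MB)
62 MB → memory block 2 (remaining 7 MB)
207 MB → memory block 4 (remaining 49 MB)
202 MB → memory block 5 (remaining 54 MB)
149 MB → memory block 6 (remaining 107 MB)
111 MB → memory block 7 (remaining 145 MB)
43 MB → memory block 4 (remaining 6 MB)
218 MB → memory block 8 (remaining 38 MB)
Final memory blocks: [112,104] [187,62] [254] [207,43] [202] [149] [111] [218].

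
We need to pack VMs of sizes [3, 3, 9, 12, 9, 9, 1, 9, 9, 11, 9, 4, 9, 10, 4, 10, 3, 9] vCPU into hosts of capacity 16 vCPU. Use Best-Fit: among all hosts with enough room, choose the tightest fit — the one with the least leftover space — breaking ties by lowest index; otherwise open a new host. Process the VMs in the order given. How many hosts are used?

3 vCPU → host 1 (remaining 13 vCPU)
3 vCPU → host 1 (remaining 10 vCPU)
9 vCPU → host 1 (remaining 1 vCPU)
12 vCPU → host 2 (remaining 4 vCPU)
9 vCPU → host 3 (remaining 7 vCPU)
9 vCPU → host 4 (remaining 7 vCPU)
1 vCPU → host 1 (remaining 0 vCPU)
9 vCPU → host 5 (remaining 7 vCPU)
9 vCPU → host 6 (remaining 7 vCPU)
11 vCPU → host 7 (remaining 5 vCPU)
9 vCPU → host 8 (remaining 7 vCPU)
4 vCPU → host 2 (remaining 0 vCPU)
9 vCPU → host 9 (remaining 7 vCPU)
10 vCPU → host 10 (remaining 6 vCPU)
4 vCPU → host 7 (remaining 1 vCPU)
10 vCPU → host 11 (remaining 6 vCPU)
3 vCPU → host 10 (remaining 3 vCPU)
9 vCPU → host 12 (remaining 7 vCPU)

12 hosts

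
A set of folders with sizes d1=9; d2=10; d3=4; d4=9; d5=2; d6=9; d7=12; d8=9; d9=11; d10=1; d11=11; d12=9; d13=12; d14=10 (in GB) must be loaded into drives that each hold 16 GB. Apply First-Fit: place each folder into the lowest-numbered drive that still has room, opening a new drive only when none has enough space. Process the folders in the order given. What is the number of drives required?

d1 (9 GB) → drive 1 (remaining 7 GB)
d2 (10 GB) → drive 2 (remaining 6 GB)
d3 (4 GB) → drive 1 (remaining 3 GB)
d4 (9 GB) → drive 3 (remaining 7 GB)
d5 (2 GB) → drive 1 (remaining 1 GB)
d6 (9 GB) → drive 4 (remaining 7 GB)
d7 (12 GB) → drive 5 (remaining 4 GB)
d8 (9 GB) → drive 6 (remaining 7 GB)
d9 (11 GB) → drive 7 (remaining 5 GB)
d10 (1 GB) → drive 1 (remaining 0 GB)
d11 (11 GB) → drive 8 (remaining 5 GB)
d12 (9 GB) → drive 9 (remaining 7 GB)
d13 (12 GB) → drive 10 (remaining 4 GB)
d14 (10 GB) → drive 11 (remaining 6 GB)

11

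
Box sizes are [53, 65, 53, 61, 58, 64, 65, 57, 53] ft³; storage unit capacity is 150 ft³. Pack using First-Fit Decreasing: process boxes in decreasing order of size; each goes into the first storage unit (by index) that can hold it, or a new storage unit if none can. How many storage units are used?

5

Sorted descending: 65, 65, 64, 61, 58, 57, 53, 53, 53.
65 ft³ → storage unit 1 (remaining 85 ft³)
65 ft³ → storage unit 1 (remaining 20 ft³)
64 ft³ → storage unit 2 (remaining 86 ft³)
61 ft³ → storage unit 2 (remaining 25 ft³)
58 ft³ → storage unit 3 (remaining 92 ft³)
57 ft³ → storage unit 3 (remaining 35 ft³)
53 ft³ → storage unit 4 (remaining 97 ft³)
53 ft³ → storage unit 4 (remaining 44 ft³)
53 ft³ → storage unit 5 (remaining 97 ft³)
Final storage units: [65,65] [64,61] [58,57] [53,53] [53].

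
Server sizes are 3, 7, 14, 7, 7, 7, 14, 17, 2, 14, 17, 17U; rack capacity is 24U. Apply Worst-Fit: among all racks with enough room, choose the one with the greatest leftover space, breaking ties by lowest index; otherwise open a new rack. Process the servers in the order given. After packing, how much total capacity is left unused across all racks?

rack 1: place 3U, 21U left
rack 1: place 7U, 14U left
rack 1: place 14U, 0U left
rack 2: place 7U, 17U left
rack 2: place 7U, 10U left
rack 2: place 7U, 3U left
rack 3: place 14U, 10U left
rack 4: place 17U, 7U left
rack 3: place 2U, 8U left
rack 5: place 14U, 10U left
rack 6: place 17U, 7U left
rack 7: place 17U, 7U left
7 racks × 24U = 168U; used 126U; unused 42U.

42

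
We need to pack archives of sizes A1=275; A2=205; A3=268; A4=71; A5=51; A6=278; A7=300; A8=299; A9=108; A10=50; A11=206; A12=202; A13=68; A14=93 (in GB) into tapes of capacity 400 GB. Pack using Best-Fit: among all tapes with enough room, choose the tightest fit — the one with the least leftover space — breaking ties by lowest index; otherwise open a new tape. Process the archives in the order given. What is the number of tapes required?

Put A1 (275 GB) in tape 1; 125 GB remain.
Put A2 (205 GB) in tape 2; 195 GB remain.
Put A3 (268 GB) in tape 3; 132 GB remain.
Put A4 (71 GB) in tape 1; 54 GB remain.
Put A5 (51 GB) in tape 1; 3 GB remain.
Put A6 (278 GB) in tape 4; 122 GB remain.
Put A7 (300 GB) in tape 5; 100 GB remain.
Put A8 (299 GB) in tape 6; 101 GB remain.
Put A9 (108 GB) in tape 4; 14 GB remain.
Put A10 (50 GB) in tape 5; 50 GB remain.
Put A11 (206 GB) in tape 7; 194 GB remain.
Put A12 (202 GB) in tape 8; 198 GB remain.
Put A13 (68 GB) in tape 6; 33 GB remain.
Put A14 (93 GB) in tape 3; 39 GB remain.
Final tapes: [275,71,51] [205] [268,93] [278,108] [300,50] [299,68] [206] [202].

8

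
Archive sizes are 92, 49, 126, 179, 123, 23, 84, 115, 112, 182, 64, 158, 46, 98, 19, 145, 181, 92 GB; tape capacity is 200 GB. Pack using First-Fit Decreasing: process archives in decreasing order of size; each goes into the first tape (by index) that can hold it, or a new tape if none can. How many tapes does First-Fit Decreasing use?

Sorted descending: 182, 181, 179, 158, 145, 126, 123, 115, 112, 98, 92, 92, 84, 64, 49, 46, 23, 19.
182 GB → tape 1 (remaining 18 GB)
181 GB → tape 2 (remaining 19 GB)
179 GB → tape 3 (remaining 21 GB)
158 GB → tape 4 (remaining 42 GB)
145 GB → tape 5 (remaining 55 GB)
126 GB → tape 6 (remaining 74 GB)
123 GB → tape 7 (remaining 77 GB)
115 GB → tape 8 (remaining 85 GB)
112 GB → tape 9 (remaining 88 GB)
98 GB → tape 10 (remaining 102 GB)
92 GB → tape 10 (remaining 10 GB)
92 GB → tape 11 (remaining 108 GB)
84 GB → tape 8 (remaining 1 GB)
64 GB → tape 6 (remaining 10 GB)
49 GB → tape 5 (remaining 6 GB)
46 GB → tape 7 (remaining 31 GB)
23 GB → tape 4 (remaining 19 GB)
19 GB → tape 2 (remaining 0 GB)
Final tapes: [182] [181,19] [179] [158,23] [145,49] [126,64] [123,46] [115,84] [112] [98,92] [92].

11 tapes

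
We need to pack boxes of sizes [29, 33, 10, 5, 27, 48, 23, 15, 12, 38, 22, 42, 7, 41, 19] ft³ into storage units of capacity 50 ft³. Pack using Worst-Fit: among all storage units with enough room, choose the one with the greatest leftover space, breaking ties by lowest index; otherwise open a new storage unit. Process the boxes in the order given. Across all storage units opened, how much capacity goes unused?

29 ft³ → storage unit 1 (remaining 21 ft³)
33 ft³ → storage unit 2 (remaining 17 ft³)
10 ft³ → storage unit 1 (remaining 11 ft³)
5 ft³ → storage unit 2 (remaining 12 ft³)
27 ft³ → storage unit 3 (remaining 23 ft³)
48 ft³ → storage unit 4 (remaining 2 ft³)
23 ft³ → storage unit 3 (remaining 0 ft³)
15 ft³ → storage unit 5 (remaining 35 ft³)
12 ft³ → storage unit 5 (remaining 23 ft³)
38 ft³ → storage unit 6 (remaining 12 ft³)
22 ft³ → storage unit 5 (remaining 1 ft³)
42 ft³ → storage unit 7 (remaining 8 ft³)
7 ft³ → storage unit 2 (remaining 5 ft³)
41 ft³ → storage unit 8 (remaining 9 ft³)
19 ft³ → storage unit 9 (remaining 31 ft³)
9 storage units × 50 ft³ = 450 ft³; used 371 ft³; unused 79 ft³.

79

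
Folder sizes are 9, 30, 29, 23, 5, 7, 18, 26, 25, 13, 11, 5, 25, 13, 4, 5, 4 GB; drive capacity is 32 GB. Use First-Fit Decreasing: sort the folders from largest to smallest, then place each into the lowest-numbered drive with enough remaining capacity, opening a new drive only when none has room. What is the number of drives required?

9

Sorted descending: 30, 29, 26, 25, 25, 23, 18, 13, 13, 11, 9, 7, 5, 5, 5, 4, 4.
30 GB → drive 1 (remaining 2 GB)
29 GB → drive 2 (remaining 3 GB)
26 GB → drive 3 (remaining 6 GB)
25 GB → drive 4 (remaining 7 GB)
25 GB → drive 5 (remaining 7 GB)
23 GB → drive 6 (remaining 9 GB)
18 GB → drive 7 (remaining 14 GB)
13 GB → drive 7 (remaining 1 GB)
13 GB → drive 8 (remaining 19 GB)
11 GB → drive 8 (remaining 8 GB)
9 GB → drive 6 (remaining 0 GB)
7 GB → drive 4 (remaining 0 GB)
5 GB → drive 3 (remaining 1 GB)
5 GB → drive 5 (remaining 2 GB)
5 GB → drive 8 (remaining 3 GB)
4 GB → drive 9 (remaining 28 GB)
4 GB → drive 9 (remaining 24 GB)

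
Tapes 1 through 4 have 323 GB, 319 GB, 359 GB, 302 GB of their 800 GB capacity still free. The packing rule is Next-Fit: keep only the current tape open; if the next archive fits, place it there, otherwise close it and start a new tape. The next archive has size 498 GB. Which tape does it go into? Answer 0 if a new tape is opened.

0

Next-Fit only looks at tape 4, which has 302 GB free.
498 GB does not fit, so a new tape is opened.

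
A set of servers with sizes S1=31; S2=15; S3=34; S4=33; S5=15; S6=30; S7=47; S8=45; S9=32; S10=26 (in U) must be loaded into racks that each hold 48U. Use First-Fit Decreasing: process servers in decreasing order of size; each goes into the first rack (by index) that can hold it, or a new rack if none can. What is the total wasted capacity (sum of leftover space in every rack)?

76

Sorted descending: 47, 45, 34, 33, 32, 31, 30, 26, 15, 15.
rack 1: place 47U, 1U left
rack 2: place 45U, 3U left
rack 3: place 34U, 14U left
rack 4: place 33U, 15U left
rack 5: place 32U, 16U left
rack 6: place 31U, 17U left
rack 7: place 30U, 18U left
rack 8: place 26U, 22U left
rack 4: place 15U, 0U left
rack 5: place 15U, 1U left
8 racks × 48U = 384U; used 308U; unused 76U.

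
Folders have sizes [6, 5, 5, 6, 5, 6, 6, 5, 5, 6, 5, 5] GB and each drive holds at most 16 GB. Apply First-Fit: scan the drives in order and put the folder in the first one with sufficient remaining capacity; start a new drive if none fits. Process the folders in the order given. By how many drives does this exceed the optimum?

First-Fit: [6,5,5] [6,5,5] [6,6] [5,6,5] [5] → 5 drives.
Total size 65 GB; any packing needs at least ⌈65/16⌉ = 5 drives.
So 5 is already optimal.

0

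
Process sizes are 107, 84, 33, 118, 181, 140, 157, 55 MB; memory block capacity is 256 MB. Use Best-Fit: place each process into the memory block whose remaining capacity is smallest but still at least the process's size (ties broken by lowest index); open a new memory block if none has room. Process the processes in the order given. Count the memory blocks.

Put 107 MB in memory block 1; 149 MB remain.
Put 84 MB in memory block 1; 65 MB remain.
Put 33 MB in memory block 1; 32 MB remain.
Put 118 MB in memory block 2; 138 MB remain.
Put 181 MB in memory block 3; 75 MB remain.
Put 140 MB in memory block 4; 116 MB remain.
Put 157 MB in memory block 5; 99 MB remain.
Put 55 MB in memory block 3; 20 MB remain.

5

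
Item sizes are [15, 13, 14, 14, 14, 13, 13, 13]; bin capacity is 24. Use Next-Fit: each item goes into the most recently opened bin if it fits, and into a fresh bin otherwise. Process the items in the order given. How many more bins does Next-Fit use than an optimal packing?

0

Next-Fit: [15] [13] [14] [14] [14] [13] [13] [13] → 8 bins.
8 items exceed 12 (half the capacity), and no two of those can share a bin, so at least 8 bins are needed.
So 8 is already optimal.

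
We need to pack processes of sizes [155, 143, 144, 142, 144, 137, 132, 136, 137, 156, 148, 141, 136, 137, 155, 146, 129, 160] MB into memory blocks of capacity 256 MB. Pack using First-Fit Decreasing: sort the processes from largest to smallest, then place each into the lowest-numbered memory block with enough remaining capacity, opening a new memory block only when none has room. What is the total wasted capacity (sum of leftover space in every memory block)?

Sorted descending: 160, 156, 155, 155, 148, 146, 144, 144, 143, 142, 141, 137, 137, 137, 136, 136, 132, 129.
160 MB → memory block 1 (remaining 96 MB)
156 MB → memory block 2 (remaining 100 MB)
155 MB → memory block 3 (remaining 101 MB)
155 MB → memory block 4 (remaining 101 MB)
148 MB → memory block 5 (remaining 108 MB)
146 MB → memory block 6 (remaining 110 MB)
144 MB → memory block 7 (remaining 112 MB)
144 MB → memory block 8 (remaining 112 MB)
143 MB → memory block 9 (remaining 113 MB)
142 MB → memory block 10 (remaining 114 MB)
141 MB → memory block 11 (remaining 115 MB)
137 MB → memory block 12 (remaining 119 MB)
137 MB → memory block 13 (remaining 119 MB)
137 MB → memory block 14 (remaining 119 MB)
136 MB → memory block 15 (remaining 120 MB)
136 MB → memory block 16 (remaining 120 MB)
132 MB → memory block 17 (remaining 124 MB)
129 MB → memory block 18 (remaining 127 MB)
18 memory blocks × 256 MB = 4608 MB; used 2578 MB; unused 2030 MB.

2030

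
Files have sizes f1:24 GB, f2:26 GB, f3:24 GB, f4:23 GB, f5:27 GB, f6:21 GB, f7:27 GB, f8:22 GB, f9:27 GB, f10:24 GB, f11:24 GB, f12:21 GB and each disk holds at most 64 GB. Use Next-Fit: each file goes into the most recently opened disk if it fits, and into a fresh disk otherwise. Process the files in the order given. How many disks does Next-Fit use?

6 disks

Put f1 (24 GB) in disk 1; 40 GB remain.
Put f2 (26 GB) in disk 1; 14 GB remain.
Put f3 (24 GB) in disk 2; 40 GB remain.
Put f4 (23 GB) in disk 2; 17 GB remain.
Put f5 (27 GB) in disk 3; 37 GB remain.
Put f6 (21 GB) in disk 3; 16 GB remain.
Put f7 (27 GB) in disk 4; 37 GB remain.
Put f8 (22 GB) in disk 4; 15 GB remain.
Put f9 (27 GB) in disk 5; 37 GB remain.
Put f10 (24 GB) in disk 5; 13 GB remain.
Put f11 (24 GB) in disk 6; 40 GB remain.
Put f12 (21 GB) in disk 6; 19 GB remain.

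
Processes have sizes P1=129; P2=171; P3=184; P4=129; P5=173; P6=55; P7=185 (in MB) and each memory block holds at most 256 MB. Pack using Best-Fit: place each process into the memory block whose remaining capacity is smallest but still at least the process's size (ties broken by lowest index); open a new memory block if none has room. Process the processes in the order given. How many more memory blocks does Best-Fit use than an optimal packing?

Best-Fit: [129] [171] [184,55] [129] [173] [185] → 6 memory blocks.
6 processes exceed 128 MB (half the capacity), and no two of those can share a memory block, so at least 6 memory blocks are needed.
So 6 is already optimal.

0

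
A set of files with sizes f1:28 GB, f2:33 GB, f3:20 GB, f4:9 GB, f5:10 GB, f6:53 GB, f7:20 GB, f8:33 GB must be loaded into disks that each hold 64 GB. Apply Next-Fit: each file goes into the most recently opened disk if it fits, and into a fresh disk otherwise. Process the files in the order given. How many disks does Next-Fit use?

4

Put f1 (28 GB) in disk 1; 36 GB remain.
Put f2 (33 GB) in disk 1; 3 GB remain.
Put f3 (20 GB) in disk 2; 44 GB remain.
Put f4 (9 GB) in disk 2; 35 GB remain.
Put f5 (10 GB) in disk 2; 25 GB remain.
Put f6 (53 GB) in disk 3; 11 GB remain.
Put f7 (20 GB) in disk 4; 44 GB remain.
Put f8 (33 GB) in disk 4; 11 GB remain.
Final disks: [28,33] [20,9,10] [53] [20,33].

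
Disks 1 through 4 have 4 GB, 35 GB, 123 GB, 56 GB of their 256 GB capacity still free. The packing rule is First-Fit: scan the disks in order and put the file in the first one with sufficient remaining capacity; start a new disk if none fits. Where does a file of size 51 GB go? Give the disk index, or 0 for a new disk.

3

Disks with room: disk 3 (123 GB), disk 4 (56 GB).
The first with room is disk 3.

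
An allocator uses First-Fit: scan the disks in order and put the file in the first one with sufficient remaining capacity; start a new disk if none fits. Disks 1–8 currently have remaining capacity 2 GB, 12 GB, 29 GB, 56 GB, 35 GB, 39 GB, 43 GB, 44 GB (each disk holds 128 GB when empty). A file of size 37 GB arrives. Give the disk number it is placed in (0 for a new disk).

4

Disks with room: disk 4 (56 GB), disk 6 (39 GB), disk 7 (43 GB), disk 8 (44 GB).
The first with room is disk 4.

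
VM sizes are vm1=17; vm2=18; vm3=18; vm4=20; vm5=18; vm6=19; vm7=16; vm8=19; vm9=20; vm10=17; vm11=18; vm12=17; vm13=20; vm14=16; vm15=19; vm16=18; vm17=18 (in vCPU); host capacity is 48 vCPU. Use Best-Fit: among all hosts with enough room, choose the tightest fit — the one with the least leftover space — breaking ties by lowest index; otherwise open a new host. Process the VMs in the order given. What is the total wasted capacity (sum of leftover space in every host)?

124

vm1 (17 vCPU) → host 1 (remaining 31 vCPU)
vm2 (18 vCPU) → host 1 (remaining 13 vCPU)
vm3 (18 vCPU) → host 2 (remaining 30 vCPU)
vm4 (20 vCPU) → host 2 (remaining 10 vCPU)
vm5 (18 vCPU) → host 3 (remaining 30 vCPU)
vm6 (19 vCPU) → host 3 (remaining 11 vCPU)
vm7 (16 vCPU) → host 4 (remaining 32 vCPU)
vm8 (19 vCPU) → host 4 (remaining 13 vCPU)
vm9 (20 vCPU) → host 5 (remaining 28 vCPU)
vm10 (17 vCPU) → host 5 (remaining 11 vCPU)
vm11 (18 vCPU) → host 6 (remaining 30 vCPU)
vm12 (17 vCPU) → host 6 (remaining 13 vCPU)
vm13 (20 vCPU) → host 7 (remaining 28 vCPU)
vm14 (16 vCPU) → host 7 (remaining 12 vCPU)
vm15 (19 vCPU) → host 8 (remaining 29 vCPU)
vm16 (18 vCPU) → host 8 (remaining 11 vCPU)
vm17 (18 vCPU) → host 9 (remaining 30 vCPU)
9 hosts × 48 vCPU = 432 vCPU; used 308 vCPU; unused 124 vCPU.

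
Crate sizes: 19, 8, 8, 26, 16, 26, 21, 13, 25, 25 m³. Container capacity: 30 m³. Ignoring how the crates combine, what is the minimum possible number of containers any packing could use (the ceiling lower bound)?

Total size = 19 + 8 + 8 + 26 + 16 + 26 + 21 + 13 + 25 + 25 = 187 m³.
⌈187 / 30⌉ = 7.

7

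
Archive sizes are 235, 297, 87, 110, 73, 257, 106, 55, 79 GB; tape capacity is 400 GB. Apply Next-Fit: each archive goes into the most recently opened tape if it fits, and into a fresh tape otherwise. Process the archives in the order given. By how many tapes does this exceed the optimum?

Next-Fit: [235] [297,87] [110,73] [257,106] [55,79] → 5 tapes.
Total size 1299 GB; any packing needs at least ⌈1299/400⌉ = 4 tapes.
An optimal packing achieves that bound: [297,87] [257,110] [235,106,55] [79,73] → 4 tapes.
Excess: 5 − 4 = 1.

1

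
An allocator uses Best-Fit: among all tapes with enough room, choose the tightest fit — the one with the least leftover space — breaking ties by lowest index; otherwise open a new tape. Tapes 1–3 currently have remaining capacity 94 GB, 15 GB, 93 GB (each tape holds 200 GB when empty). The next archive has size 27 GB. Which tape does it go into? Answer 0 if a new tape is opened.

3

Tapes with room: tape 1 (94 GB), tape 3 (93 GB).
Tightest fit is tape 3 with 93 GB free.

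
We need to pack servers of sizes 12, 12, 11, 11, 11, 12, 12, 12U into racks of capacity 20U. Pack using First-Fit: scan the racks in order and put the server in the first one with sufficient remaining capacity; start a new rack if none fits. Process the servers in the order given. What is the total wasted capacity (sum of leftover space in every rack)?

67

12U → rack 1 (remaining 8U)
12U → rack 2 (remaining 8U)
11U → rack 3 (remaining 9U)
11U → rack 4 (remaining 9U)
11U → rack 5 (remaining 9U)
12U → rack 6 (remaining 8U)
12U → rack 7 (remaining 8U)
12U → rack 8 (remaining 8U)
8 racks × 20U = 160U; used 93U; unused 67U.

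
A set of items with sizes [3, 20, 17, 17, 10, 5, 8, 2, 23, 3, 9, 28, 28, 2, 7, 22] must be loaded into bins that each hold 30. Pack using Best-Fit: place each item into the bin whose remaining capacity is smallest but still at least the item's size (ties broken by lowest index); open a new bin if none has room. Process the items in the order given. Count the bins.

8

bin 1: place 3, 27 left
bin 1: place 20, 7 left
bin 2: place 17, 13 left
bin 3: place 17, 13 left
bin 2: place 10, 3 left
bin 1: place 5, 2 left
bin 3: place 8, 5 left
bin 1: place 2, 0 left
bin 4: place 23, 7 left
bin 2: place 3, 0 left
bin 5: place 9, 21 left
bin 6: place 28, 2 left
bin 7: place 28, 2 left
bin 6: place 2, 0 left
bin 4: place 7, 0 left
bin 8: place 22, 8 left
Final bins: [3,20,5,2] [17,10,3] [17,8] [23,7] [9] [28,2] [28] [22].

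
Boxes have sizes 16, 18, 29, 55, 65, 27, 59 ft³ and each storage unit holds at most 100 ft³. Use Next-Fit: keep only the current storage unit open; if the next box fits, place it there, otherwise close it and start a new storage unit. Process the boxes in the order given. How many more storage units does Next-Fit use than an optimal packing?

Next-Fit: [16,18,29] [55] [65,27] [59] → 4 storage units.
Total size 269 ft³; any packing needs at least ⌈269/100⌉ = 3 storage units.
An optimal packing achieves that bound: [65,29] [59,27] [55,18,16] → 3 storage units.
Excess: 4 − 3 = 1.

1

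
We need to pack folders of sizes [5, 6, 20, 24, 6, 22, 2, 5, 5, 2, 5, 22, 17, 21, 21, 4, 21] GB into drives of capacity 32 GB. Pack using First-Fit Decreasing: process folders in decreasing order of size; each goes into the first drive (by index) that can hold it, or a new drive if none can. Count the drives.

Sorted descending: 24, 22, 22, 21, 21, 21, 20, 17, 6, 6, 5, 5, 5, 5, 4, 2, 2.
drive 1: place 24 GB, 8 GB left
drive 2: place 22 GB, 10 GB left
drive 3: place 22 GB, 10 GB left
drive 4: place 21 GB, 11 GB left
drive 5: place 21 GB, 11 GB left
drive 6: place 21 GB, 11 GB left
drive 7: place 20 GB, 12 GB left
drive 8: place 17 GB, 15 GB left
drive 1: place 6 GB, 2 GB left
drive 2: place 6 GB, 4 GB left
drive 3: place 5 GB, 5 GB left
drive 3: place 5 GB, 0 GB left
drive 4: place 5 GB, 6 GB left
drive 4: place 5 GB, 1 GB left
drive 2: place 4 GB, 0 GB left
drive 1: place 2 GB, 0 GB left
drive 5: place 2 GB, 9 GB left
Final drives: [24,6,2] [22,6,4] [22,5,5] [21,5,5] [21,2] [21] [20] [17].

8 drives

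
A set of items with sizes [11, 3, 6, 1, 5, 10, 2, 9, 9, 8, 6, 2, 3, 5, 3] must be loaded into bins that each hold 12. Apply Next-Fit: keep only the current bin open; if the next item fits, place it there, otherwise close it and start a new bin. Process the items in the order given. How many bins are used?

9 bins

Put 11 in bin 1; 1 remain.
Put 3 in bin 2; 9 remain.
Put 6 in bin 2; 3 remain.
Put 1 in bin 2; 2 remain.
Put 5 in bin 3; 7 remain.
Put 10 in bin 4; 2 remain.
Put 2 in bin 4; 0 remain.
Put 9 in bin 5; 3 remain.
Put 9 in bin 6; 3 remain.
Put 8 in bin 7; 4 remain.
Put 6 in bin 8; 6 remain.
Put 2 in bin 8; 4 remain.
Put 3 in bin 8; 1 remain.
Put 5 in bin 9; 7 remain.
Put 3 in bin 9; 4 remain.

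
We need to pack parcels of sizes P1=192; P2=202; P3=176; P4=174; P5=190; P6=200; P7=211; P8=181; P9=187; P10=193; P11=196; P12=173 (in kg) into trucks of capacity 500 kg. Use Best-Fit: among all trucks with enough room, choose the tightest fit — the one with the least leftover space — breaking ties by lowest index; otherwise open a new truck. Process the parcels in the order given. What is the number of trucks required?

6 trucks

truck 1: place P1 (192 kg), 308 kg left
truck 1: place P2 (202 kg), 106 kg left
truck 2: place P3 (176 kg), 324 kg left
truck 2: place P4 (174 kg), 150 kg left
truck 3: place P5 (190 kg), 310 kg left
truck 3: place P6 (200 kg), 110 kg left
truck 4: place P7 (211 kg), 289 kg left
truck 4: place P8 (181 kg), 108 kg left
truck 5: place P9 (187 kg), 313 kg left
truck 5: place P10 (193 kg), 120 kg left
truck 6: place P11 (196 kg), 304 kg left
truck 6: place P12 (173 kg), 131 kg left
Final trucks: [192,202] [176,174] [190,200] [211,181] [187,193] [196,173].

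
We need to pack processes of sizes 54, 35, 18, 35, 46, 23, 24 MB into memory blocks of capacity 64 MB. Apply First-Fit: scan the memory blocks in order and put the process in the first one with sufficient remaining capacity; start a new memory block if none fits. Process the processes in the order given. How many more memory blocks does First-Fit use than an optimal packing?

First-Fit: [54] [35,18] [35,23] [46] [24] → 5 memory blocks.
Total size 235 MB; any packing needs at least ⌈235/64⌉ = 4 memory blocks.
An optimal packing achieves that bound: [54] [46,18] [35,24] [35,23] → 4 memory blocks.
Excess: 5 − 4 = 1.

1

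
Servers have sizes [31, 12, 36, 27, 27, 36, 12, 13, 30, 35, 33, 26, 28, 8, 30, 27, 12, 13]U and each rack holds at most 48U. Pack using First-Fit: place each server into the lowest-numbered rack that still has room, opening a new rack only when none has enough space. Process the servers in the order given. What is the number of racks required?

12

31U → rack 1 (remaining 17U)
12U → rack 1 (remaining 5U)
36U → rack 2 (remaining 12U)
27U → rack 3 (remaining 21U)
27U → rack 4 (remaining 21U)
36U → rack 5 (remaining 12U)
12U → rack 2 (remaining 0U)
13U → rack 3 (remaining 8U)
30U → rack 6 (remaining 18U)
35U → rack 7 (remaining 13U)
33U → rack 8 (remaining 15U)
26U → rack 9 (remaining 22U)
28U → rack 10 (remaining 20U)
8U → rack 3 (remaining 0U)
30U → rack 11 (remaining 18U)
27U → rack 12 (remaining 21U)
12U → rack 4 (remaining 9U)
13U → rack 6 (remaining 5U)
Final racks: [31,12] [36,12] [27,13,8] [27,12] [36] [30,13] [35] [33] [26] [28] [30] [27].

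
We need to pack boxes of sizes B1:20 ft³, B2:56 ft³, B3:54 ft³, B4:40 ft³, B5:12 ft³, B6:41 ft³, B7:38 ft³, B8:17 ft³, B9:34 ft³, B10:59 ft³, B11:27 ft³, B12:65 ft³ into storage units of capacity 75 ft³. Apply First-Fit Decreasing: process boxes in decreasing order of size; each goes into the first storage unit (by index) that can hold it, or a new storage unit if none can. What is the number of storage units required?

Sorted descending: 65, 59, 56, 54, 41, 40, 38, 34, 27, 20, 17, 12.
65 ft³ → storage unit 1 (remaining 10 ft³)
59 ft³ → storage unit 2 (remaining 16 ft³)
56 ft³ → storage unit 3 (remaining 19 ft³)
54 ft³ → storage unit 4 (remaining 21 ft³)
41 ft³ → storage unit 5 (remaining 34 ft³)
40 ft³ → storage unit 6 (remaining 35 ft³)
38 ft³ → storage unit 7 (remaining 37 ft³)
34 ft³ → storage unit 5 (remaining 0 ft³)
27 ft³ → storage unit 6 (remaining 8 ft³)
20 ft³ → storage unit 4 (remaining 1 ft³)
17 ft³ → storage unit 3 (remaining 2 ft³)
12 ft³ → storage unit 2 (remaining 4 ft³)

7 storage units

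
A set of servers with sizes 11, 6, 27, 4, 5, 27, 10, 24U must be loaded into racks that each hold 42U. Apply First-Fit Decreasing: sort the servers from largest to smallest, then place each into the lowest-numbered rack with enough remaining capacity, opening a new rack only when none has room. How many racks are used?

3

Sorted descending: 27, 27, 24, 11, 10, 6, 5, 4.
27U → rack 1 (remaining 15U)
27U → rack 2 (remaining 15U)
24U → rack 3 (remaining 18U)
11U → rack 1 (remaining 4U)
10U → rack 2 (remaining 5U)
6U → rack 3 (remaining 12U)
5U → rack 2 (remaining 0U)
4U → rack 1 (remaining 0U)
Final racks: [27,11,4] [27,10,5] [24,6].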